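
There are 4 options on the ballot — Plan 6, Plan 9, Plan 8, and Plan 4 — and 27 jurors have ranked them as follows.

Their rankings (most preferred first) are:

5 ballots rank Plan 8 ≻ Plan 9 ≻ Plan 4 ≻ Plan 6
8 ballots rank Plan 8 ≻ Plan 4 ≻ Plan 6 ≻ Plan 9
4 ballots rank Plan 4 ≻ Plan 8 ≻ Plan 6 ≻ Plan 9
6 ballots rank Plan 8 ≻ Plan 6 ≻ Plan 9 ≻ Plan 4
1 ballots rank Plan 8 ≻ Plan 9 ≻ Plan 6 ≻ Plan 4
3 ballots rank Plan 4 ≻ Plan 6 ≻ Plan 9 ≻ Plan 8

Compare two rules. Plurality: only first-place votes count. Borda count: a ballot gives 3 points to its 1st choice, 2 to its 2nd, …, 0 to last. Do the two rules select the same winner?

Yes

Plurality first-place counts: Plan 6 0, Plan 9 0, Plan 8 20, Plan 4 7 → Plan 8.
Borda totals: Plan 6 31, Plan 9 21, Plan 8 68, Plan 4 42 → Plan 8.
The two rules agree on Plan 8.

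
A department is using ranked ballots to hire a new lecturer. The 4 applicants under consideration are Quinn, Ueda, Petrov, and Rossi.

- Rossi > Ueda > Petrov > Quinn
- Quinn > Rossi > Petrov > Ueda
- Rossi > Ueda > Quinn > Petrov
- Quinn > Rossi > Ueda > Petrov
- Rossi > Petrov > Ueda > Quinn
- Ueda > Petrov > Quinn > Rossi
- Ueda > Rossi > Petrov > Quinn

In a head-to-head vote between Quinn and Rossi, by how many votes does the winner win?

Ballots ranking Quinn above Rossi: 3.
Ballots ranking Rossi above Quinn: 4.
Rossi wins 4–3, a margin of 1.

1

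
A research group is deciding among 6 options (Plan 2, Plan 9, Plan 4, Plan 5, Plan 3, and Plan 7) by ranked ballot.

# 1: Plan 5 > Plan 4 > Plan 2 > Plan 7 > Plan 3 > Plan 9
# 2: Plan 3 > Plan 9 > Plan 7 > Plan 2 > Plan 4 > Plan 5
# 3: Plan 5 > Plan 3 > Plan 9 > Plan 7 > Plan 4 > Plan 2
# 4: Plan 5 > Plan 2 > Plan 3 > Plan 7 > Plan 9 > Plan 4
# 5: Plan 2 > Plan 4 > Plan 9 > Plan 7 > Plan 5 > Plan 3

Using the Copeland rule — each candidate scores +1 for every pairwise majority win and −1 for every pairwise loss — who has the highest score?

Plan 5

Pairwise results:
  Plan 2 vs Plan 9: Plan 2 wins 3–2.
  Plan 2 vs Plan 4: Plan 2 wins 3–2.
  Plan 2 vs Plan 5: Plan 5 wins 3–2.
  Plan 2 vs Plan 3: Plan 2 wins 3–2.
  Plan 2 vs Plan 7: Plan 2 wins 3–2.
  Plan 9 vs Plan 4: Plan 9 wins 3–2.
  Plan 9 vs Plan 5: Plan 5 wins 3–2.
  Plan 9 vs Plan 3: Plan 3 wins 4–1.
  Plan 9 vs Plan 7: Plan 9 wins 3–2.
  Plan 4 vs Plan 5: Plan 5 wins 3–2.
  Plan 4 vs Plan 3: Plan 3 wins 3–2.
  Plan 4 vs Plan 7: Plan 7 wins 3–2.
  Plan 5 vs Plan 3: Plan 5 wins 4–1.
  Plan 5 vs Plan 7: Plan 5 wins 3–2.
  Plan 3 vs Plan 7: Plan 3 wins 3–2.
Copeland scores (wins − losses):
  Plan 2: 4 − 1 = 3
  Plan 9: 2 − 3 = -1
  Plan 4: 0 − 5 = -5
  Plan 5: 5 − 0 = 5
  Plan 3: 3 − 2 = 1
  Plan 7: 1 − 4 = -3
Plan 5 has the best Copeland score.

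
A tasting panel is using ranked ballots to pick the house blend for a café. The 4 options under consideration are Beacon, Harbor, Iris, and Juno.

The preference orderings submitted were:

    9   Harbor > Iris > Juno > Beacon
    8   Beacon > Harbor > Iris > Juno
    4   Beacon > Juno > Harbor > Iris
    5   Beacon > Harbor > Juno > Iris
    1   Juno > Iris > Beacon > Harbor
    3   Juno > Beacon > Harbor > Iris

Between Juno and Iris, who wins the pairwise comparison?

Ballots ranking Juno above Iris: 4+5+1+3 = 13.
Ballots ranking Iris above Juno: 9+8 = 17.
Iris wins the head-to-head, 17–13.

Iris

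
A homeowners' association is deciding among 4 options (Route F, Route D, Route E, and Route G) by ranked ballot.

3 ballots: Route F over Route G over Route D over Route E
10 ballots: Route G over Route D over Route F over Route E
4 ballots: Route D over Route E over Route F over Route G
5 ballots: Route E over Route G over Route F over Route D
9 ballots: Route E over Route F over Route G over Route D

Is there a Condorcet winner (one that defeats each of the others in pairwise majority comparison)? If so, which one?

None — there is no Condorcet winner

Head-to-head results (31 voters total):
Route F vs Route D: Route F wins 17–14.
Route F vs Route E: Route E wins 18–13.
Route F vs Route G: Route F wins 16–15.
Route D vs Route E: Route D wins 17–14.
Route D vs Route G: Route G wins 27–4.
Route E vs Route G: Route E wins 18–13.
No candidate beats all others: Route F beats Route D beats Route E beats Route F, a majority cycle.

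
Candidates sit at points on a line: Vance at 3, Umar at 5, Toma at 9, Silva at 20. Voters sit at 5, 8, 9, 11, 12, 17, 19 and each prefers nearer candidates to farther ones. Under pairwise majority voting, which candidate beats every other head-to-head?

With single-peaked preferences on a line, the Condorcet winner is the candidate closest to the median voter.
The median voter (position 11) is closest to Toma at 9.
Check: Toma vs Silva — voters closer to Toma: 5 of 7.

Toma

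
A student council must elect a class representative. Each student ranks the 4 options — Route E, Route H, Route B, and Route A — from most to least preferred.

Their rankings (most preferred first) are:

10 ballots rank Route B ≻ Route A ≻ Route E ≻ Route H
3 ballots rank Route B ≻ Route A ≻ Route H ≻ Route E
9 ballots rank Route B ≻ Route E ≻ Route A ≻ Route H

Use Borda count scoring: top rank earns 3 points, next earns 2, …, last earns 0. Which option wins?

Borda scores:
  Route E: 10·1 + 3·0 + 9·2 = 28
  Route H: 10·0 + 3·1 + 9·0 = 3
  Route B: 10·3 + 3·3 + 9·3 = 66
  Route A: 10·2 + 3·2 + 9·1 = 35
Route B has the highest total.

Route B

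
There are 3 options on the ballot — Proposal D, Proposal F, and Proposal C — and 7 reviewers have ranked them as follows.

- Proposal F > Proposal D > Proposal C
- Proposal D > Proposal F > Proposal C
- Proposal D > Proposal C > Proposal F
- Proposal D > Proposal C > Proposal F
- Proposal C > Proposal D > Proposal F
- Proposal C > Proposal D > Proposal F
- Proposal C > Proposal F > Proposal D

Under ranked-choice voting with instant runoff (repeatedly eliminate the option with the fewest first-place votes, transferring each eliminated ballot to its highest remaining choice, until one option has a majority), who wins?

Round 1: Proposal D 3, Proposal C 3, Proposal F 1. Proposal F has the fewest and is eliminated.
Round 2: Proposal D 4, Proposal C 3. Proposal D has a majority.

Proposal D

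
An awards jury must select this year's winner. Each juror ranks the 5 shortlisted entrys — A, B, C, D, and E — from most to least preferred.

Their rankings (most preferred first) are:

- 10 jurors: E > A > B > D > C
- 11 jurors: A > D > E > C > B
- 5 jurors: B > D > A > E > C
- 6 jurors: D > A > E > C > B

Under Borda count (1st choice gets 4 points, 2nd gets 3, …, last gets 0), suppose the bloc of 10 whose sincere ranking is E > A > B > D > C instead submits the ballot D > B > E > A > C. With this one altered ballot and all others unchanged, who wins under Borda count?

D

Borda totals with the altered ballot: A 82, B 50, C 17, D 112, E 59.
The switch changes the winner from A to D.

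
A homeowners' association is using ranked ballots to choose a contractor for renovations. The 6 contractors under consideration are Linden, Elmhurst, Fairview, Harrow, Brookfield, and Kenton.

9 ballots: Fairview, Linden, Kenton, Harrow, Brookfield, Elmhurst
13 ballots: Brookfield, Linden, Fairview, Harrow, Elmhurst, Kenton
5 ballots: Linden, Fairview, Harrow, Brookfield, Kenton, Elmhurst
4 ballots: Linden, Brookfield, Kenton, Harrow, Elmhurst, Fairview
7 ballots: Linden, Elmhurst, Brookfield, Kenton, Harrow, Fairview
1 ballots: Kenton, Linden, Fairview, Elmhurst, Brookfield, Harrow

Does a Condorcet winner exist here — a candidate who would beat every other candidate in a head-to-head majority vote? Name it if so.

Head-to-head results (39 voters total):
Linden vs Elmhurst: Linden wins 39–0.
Linden vs Fairview: Linden wins 30–9.
Linden vs Harrow: Linden wins 39–0.
Linden vs Brookfield: Linden wins 26–13.
Linden vs Kenton: Linden wins 38–1.
Elmhurst vs Fairview: Fairview wins 28–11.
Elmhurst vs Harrow: Harrow wins 31–8.
Elmhurst vs Brookfield: Brookfield wins 31–8.
Elmhurst vs Kenton: Elmhurst wins 20–19.
Fairview vs Harrow: Fairview wins 28–11.
Fairview vs Brookfield: Brookfield wins 24–15.
Fairview vs Kenton: Fairview wins 27–12.
Harrow vs Brookfield: Brookfield wins 25–14.
Harrow vs Kenton: Kenton wins 21–18.
Brookfield vs Kenton: Brookfield wins 29–10.
Linden beats each rival — Elmhurst (39–0), Fairview (30–9), Harrow (39–0), Brookfield (26–13), Kenton (38–1) — so Linden is the Condorcet winner.

Linden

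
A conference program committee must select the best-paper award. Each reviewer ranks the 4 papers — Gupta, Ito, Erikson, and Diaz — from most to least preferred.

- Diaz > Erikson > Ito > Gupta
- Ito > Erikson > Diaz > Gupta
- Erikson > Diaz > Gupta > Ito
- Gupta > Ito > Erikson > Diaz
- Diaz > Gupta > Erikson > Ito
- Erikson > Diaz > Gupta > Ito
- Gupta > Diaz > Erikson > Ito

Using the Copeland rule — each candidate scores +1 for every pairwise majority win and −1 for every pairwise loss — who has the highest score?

Pairwise results:
  Gupta vs Ito: Gupta wins 5–2.
  Gupta vs Erikson: Erikson wins 4–3.
  Gupta vs Diaz: Diaz wins 5–2.
  Ito vs Erikson: Erikson wins 5–2.
  Ito vs Diaz: Diaz wins 5–2.
  Erikson vs Diaz: Erikson wins 4–3.
Copeland scores (wins − losses):
  Gupta: 1 − 2 = -1
  Ito: 0 − 3 = -3
  Erikson: 3 − 0 = 3
  Diaz: 2 − 1 = 1
Erikson has the best Copeland score.

Erikson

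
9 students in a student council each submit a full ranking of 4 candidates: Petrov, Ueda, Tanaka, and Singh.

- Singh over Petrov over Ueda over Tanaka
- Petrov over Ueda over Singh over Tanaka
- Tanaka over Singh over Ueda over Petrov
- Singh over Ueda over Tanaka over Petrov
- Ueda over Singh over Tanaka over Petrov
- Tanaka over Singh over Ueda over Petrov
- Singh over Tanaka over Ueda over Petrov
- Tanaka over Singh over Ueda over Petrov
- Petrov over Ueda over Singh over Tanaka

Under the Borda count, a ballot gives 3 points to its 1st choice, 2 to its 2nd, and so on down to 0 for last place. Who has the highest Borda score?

Singh

Borda scores:
  Petrov: 2 + 3 + 0 + 0 + 0 + 0 + 0 + 0 + 3 = 8
  Ueda: 1 + 2 + 1 + 2 + 3 + 1 + 1 + 1 + 2 = 14
  Tanaka: 0 + 0 + 3 + 1 + 1 + 3 + 2 + 3 + 0 = 13
  Singh: 3 + 1 + 2 + 3 + 2 + 2 + 3 + 2 + 1 = 19
Singh has the highest total.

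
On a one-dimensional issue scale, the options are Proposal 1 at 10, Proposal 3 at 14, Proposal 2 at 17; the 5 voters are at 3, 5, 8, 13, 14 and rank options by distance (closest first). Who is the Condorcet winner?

Proposal 1

With single-peaked preferences on a line, the Condorcet winner is the candidate closest to the median voter.
The median voter (position 8) is closest to Proposal 1 at 10.
Check: Proposal 1 vs Proposal 2 — voters closer to Proposal 1: 4 of 5.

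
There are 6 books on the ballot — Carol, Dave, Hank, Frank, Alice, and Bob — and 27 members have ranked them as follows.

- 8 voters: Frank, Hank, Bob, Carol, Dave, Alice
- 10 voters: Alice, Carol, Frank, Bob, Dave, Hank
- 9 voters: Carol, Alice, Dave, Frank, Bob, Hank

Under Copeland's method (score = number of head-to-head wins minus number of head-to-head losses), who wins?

Pairwise results:
  Carol vs Dave: Carol wins 27–0.
  Carol vs Hank: Carol wins 19–8.
  Carol vs Frank: Carol wins 19–8.
  Carol vs Alice: Carol wins 17–10.
  Carol vs Bob: Carol wins 19–8.
  Dave vs Hank: Dave wins 19–8.
  Dave vs Frank: Frank wins 18–9.
  Dave vs Alice: Alice wins 19–8.
  Dave vs Bob: Bob wins 18–9.
  Hank vs Frank: Frank wins 27–0.
  Hank vs Alice: Alice wins 19–8.
  Hank vs Bob: Bob wins 19–8.
  Frank vs Alice: Alice wins 19–8.
  Frank vs Bob: Frank wins 27–0.
  Alice vs Bob: Alice wins 19–8.
Copeland scores (wins − losses):
  Carol: 5 − 0 = 5
  Dave: 1 − 4 = -3
  Hank: 0 − 5 = -5
  Frank: 3 − 2 = 1
  Alice: 4 − 1 = 3
  Bob: 2 − 3 = -1
Carol has the best Copeland score.

Carol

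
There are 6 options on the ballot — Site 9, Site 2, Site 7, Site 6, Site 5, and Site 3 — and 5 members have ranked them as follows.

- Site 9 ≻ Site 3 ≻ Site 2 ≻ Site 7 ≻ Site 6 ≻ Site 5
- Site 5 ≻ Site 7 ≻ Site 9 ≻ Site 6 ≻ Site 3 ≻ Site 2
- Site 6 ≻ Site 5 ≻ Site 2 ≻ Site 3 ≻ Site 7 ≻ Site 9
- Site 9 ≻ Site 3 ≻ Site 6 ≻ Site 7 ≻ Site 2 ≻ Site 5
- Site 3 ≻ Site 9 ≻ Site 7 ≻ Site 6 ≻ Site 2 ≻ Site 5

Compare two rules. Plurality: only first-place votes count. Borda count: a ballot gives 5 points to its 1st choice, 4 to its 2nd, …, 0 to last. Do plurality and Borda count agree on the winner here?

Plurality first-place counts: Site 9 2, Site 2 0, Site 7 0, Site 6 1, Site 5 1, Site 3 1 → Site 9.
Borda totals: Site 9 17, Site 2 8, Site 7 12, Site 6 13, Site 5 9, Site 3 16 → Site 9.
The two rules agree on Site 9.

Yes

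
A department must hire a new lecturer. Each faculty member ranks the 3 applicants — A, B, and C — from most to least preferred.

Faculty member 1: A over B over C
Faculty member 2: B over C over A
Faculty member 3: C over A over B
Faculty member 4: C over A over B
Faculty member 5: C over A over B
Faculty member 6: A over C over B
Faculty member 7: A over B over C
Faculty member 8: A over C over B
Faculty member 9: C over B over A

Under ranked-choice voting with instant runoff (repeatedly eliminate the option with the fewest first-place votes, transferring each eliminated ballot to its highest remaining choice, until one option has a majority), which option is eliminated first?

Round 1: A 4, C 4, B 1. B has the fewest and is eliminated.
Round 2: C 5, A 4. C has a majority.

B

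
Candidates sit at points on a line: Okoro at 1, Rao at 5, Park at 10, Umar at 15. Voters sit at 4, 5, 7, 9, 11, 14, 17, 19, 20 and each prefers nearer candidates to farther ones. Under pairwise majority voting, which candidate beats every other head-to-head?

Park

With single-peaked preferences on a line, the Condorcet winner is the candidate closest to the median voter.
The median voter (position 11) is closest to Park at 10.
Check: Park vs Umar — voters closer to Park: 5 of 9.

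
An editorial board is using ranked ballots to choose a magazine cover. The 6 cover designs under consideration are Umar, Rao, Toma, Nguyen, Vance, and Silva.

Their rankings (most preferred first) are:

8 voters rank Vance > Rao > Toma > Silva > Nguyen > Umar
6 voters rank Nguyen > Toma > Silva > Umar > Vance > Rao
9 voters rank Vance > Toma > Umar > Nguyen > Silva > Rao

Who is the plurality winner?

Vance

First-place vote totals:
  Umar: 0
  Rao: 0
  Toma: 0
  Nguyen: 6
  Vance: 17
  Silva: 0
Vance has the most first-place votes.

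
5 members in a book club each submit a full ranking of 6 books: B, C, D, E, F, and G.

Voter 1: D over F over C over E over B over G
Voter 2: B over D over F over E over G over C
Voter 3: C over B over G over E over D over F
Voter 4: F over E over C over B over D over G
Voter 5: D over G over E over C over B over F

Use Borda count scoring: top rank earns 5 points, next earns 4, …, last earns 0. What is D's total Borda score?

16

Borda scores:
  B: 1 + 5 + 4 + 2 + 1 = 13
  C: 3 + 0 + 5 + 3 + 2 = 13
  D: 5 + 4 + 1 + 1 + 5 = 16
  E: 2 + 2 + 2 + 4 + 3 = 13
  F: 4 + 3 + 0 + 5 + 0 = 12
  G: 0 + 1 + 3 + 0 + 4 = 8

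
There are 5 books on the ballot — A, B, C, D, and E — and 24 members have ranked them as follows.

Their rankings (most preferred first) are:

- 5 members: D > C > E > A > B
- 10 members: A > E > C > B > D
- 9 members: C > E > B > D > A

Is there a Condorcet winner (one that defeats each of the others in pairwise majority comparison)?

Head-to-head results (24 voters total):
A vs B: A wins 15–9.
A vs C: C wins 14–10.
A vs D: D wins 14–10.
A vs E: E wins 14–10.
B vs C: C wins 24–0.
B vs D: B wins 19–5.
B vs E: E wins 24–0.
C vs D: C wins 19–5.
C vs E: C wins 14–10.
D vs E: E wins 19–5.
C beats each rival — A (14–10), B (24–0), D (19–5), E (14–10) — so C is the Condorcet winner.

Yes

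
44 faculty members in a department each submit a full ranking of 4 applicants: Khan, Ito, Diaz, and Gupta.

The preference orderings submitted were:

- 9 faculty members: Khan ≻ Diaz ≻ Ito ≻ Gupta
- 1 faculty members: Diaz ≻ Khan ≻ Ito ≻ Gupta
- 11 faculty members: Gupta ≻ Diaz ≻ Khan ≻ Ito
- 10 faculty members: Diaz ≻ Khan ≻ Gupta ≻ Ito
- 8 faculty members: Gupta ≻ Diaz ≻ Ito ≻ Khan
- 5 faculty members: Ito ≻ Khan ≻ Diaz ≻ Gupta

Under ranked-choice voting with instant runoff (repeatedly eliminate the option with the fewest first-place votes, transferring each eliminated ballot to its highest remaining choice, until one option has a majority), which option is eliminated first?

Round 1: Gupta 19, Diaz 11, Khan 9, Ito 5. Ito has the fewest and is eliminated.
Round 2: Gupta 19, Khan 14, Diaz 11. Diaz has the fewest and is eliminated.
Round 3: Khan 25, Gupta 19. Khan has a majority.

Ito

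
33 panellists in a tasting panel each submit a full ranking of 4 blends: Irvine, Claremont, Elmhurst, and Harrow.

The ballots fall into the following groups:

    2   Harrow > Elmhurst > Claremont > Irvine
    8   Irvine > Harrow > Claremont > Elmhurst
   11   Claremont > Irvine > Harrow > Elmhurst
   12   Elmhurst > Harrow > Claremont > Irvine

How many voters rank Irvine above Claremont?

Ballots ranking Irvine above Claremont: 8.
Ballots ranking Claremont above Irvine: 2+11+12 = 25.
So 8 of 33 voters prefer Irvine to Claremont.

8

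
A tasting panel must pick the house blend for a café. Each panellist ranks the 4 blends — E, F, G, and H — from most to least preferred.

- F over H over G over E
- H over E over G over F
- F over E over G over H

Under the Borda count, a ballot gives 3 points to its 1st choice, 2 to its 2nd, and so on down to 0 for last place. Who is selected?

Borda scores:
  E: 0 + 2 + 2 = 4
  F: 3 + 0 + 3 = 6
  G: 1 + 1 + 1 = 3
  H: 2 + 3 + 0 = 5
F has the highest total.

F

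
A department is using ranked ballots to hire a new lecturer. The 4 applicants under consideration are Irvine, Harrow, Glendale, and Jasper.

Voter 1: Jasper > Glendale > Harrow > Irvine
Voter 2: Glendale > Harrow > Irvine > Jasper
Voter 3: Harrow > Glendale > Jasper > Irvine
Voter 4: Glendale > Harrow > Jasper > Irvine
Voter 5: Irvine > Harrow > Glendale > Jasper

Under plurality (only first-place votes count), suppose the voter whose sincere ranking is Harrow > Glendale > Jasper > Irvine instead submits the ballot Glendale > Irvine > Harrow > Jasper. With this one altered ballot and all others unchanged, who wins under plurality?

First-place totals with the altered ballot: Irvine 1, Harrow 0, Glendale 3, Jasper 1.
The winner is unchanged: still Glendale.

Glendale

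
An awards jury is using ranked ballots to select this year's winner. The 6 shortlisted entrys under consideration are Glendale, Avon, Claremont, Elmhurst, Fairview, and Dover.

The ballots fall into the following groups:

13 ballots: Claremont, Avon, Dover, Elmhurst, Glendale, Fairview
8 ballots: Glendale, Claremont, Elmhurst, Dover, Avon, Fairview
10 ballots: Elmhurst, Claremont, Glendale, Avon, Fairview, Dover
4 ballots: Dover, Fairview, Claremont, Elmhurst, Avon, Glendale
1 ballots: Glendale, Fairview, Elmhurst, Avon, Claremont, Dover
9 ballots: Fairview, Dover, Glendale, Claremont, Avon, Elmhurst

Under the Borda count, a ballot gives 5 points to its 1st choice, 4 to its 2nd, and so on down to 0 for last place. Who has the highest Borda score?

Claremont

Borda scores:
  Glendale: 13·1 + 8·5 + 10·3 + 4·0 + 5 + 9·3 = 115
  Avon: 13·4 + 8·1 + 10·2 + 4·1 + 2 + 9·1 = 95
  Claremont: 13·5 + 8·4 + 10·4 + 4·3 + 1 + 9·2 = 168
  Elmhurst: 13·2 + 8·3 + 10·5 + 4·2 + 3 + 9·0 = 111
  Fairview: 13·0 + 8·0 + 10·1 + 4·4 + 4 + 9·5 = 75
  Dover: 13·3 + 8·2 + 10·0 + 4·5 + 0 + 9·4 = 111
Claremont has the highest total.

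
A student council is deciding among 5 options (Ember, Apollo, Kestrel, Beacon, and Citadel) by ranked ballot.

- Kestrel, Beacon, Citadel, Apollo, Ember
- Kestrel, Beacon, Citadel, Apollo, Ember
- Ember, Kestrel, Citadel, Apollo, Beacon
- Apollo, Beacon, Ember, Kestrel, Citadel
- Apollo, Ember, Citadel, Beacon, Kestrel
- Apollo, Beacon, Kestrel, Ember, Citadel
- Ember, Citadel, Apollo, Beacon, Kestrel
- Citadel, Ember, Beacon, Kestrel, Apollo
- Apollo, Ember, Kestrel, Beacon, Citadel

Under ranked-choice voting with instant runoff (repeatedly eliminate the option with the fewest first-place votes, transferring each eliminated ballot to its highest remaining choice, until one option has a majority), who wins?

Apollo

Round 1: Apollo 4, Ember 2, Kestrel 2, Citadel 1, Beacon 0. Beacon has the fewest and is eliminated.
Round 2: Apollo 4, Ember 2, Kestrel 2, Citadel 1. Citadel has the fewest and is eliminated.
Round 3: Apollo 4, Ember 3, Kestrel 2. Kestrel has the fewest and is eliminated.
Round 4: Apollo 6, Ember 3. Apollo has a majority.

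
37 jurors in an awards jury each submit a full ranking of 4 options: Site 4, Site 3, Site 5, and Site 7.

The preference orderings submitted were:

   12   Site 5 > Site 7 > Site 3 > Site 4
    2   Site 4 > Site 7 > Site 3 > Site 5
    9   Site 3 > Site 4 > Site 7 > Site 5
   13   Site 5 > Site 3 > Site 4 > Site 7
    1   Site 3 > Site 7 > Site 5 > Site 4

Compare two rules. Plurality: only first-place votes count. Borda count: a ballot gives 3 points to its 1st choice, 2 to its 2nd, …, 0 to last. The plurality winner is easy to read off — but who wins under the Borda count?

Site 5

Plurality first-place counts: Site 4 2, Site 3 10, Site 5 25, Site 7 0 → Site 5.
Borda totals: Site 4 37, Site 3 70, Site 5 76, Site 7 39 → Site 5.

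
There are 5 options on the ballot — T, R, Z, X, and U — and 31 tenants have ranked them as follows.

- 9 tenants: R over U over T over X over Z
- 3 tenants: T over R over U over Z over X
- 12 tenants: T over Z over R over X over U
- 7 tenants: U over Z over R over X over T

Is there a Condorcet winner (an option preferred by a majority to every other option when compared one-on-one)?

Head-to-head results (31 voters total):
T vs R: R wins 16–15.
T vs Z: T wins 24–7.
T vs X: T wins 24–7.
T vs U: U wins 16–15.
R vs Z: Z wins 19–12.
R vs X: R wins 31–0.
R vs U: R wins 24–7.
Z vs X: Z wins 22–9.
Z vs U: U wins 19–12.
X vs U: U wins 19–12.
No candidate beats all others: T beats Z beats R beats T, a majority cycle.

No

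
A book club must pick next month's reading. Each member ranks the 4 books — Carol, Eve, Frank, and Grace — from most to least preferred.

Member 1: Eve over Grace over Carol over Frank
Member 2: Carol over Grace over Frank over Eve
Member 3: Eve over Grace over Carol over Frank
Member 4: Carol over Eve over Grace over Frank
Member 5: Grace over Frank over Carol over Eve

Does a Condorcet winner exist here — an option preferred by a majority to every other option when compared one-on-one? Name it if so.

Head-to-head results (5 voters total):
Carol vs Eve: Carol wins 3–2.
Carol vs Frank: Carol wins 4–1.
Carol vs Grace: Grace wins 3–2.
Eve vs Frank: Eve wins 3–2.
Eve vs Grace: Eve wins 3–2.
Frank vs Grace: Grace wins 5–0.
No candidate beats all others: Carol beats Eve beats Grace beats Carol, a majority cycle.

No Condorcet winner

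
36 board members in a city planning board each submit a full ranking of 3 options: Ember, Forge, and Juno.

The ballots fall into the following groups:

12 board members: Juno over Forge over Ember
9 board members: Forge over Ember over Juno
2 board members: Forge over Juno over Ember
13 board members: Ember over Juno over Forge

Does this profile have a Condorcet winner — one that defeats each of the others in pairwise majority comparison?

No

Head-to-head results (36 voters total):
Ember vs Forge: Forge wins 23–13.
Ember vs Juno: Ember wins 22–14.
Forge vs Juno: Juno wins 25–11.
No candidate beats all others: Ember beats Juno beats Forge beats Ember, a majority cycle.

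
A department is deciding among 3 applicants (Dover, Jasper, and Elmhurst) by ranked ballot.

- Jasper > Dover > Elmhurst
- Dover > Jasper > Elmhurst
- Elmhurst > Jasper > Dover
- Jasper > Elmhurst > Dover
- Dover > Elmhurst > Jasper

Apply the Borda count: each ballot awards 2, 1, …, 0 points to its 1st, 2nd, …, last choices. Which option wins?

Borda scores:
  Dover: 1 + 2 + 0 + 0 + 2 = 5
  Jasper: 2 + 1 + 1 + 2 + 0 = 6
  Elmhurst: 0 + 0 + 2 + 1 + 1 = 4
Jasper has the highest total.

Jasper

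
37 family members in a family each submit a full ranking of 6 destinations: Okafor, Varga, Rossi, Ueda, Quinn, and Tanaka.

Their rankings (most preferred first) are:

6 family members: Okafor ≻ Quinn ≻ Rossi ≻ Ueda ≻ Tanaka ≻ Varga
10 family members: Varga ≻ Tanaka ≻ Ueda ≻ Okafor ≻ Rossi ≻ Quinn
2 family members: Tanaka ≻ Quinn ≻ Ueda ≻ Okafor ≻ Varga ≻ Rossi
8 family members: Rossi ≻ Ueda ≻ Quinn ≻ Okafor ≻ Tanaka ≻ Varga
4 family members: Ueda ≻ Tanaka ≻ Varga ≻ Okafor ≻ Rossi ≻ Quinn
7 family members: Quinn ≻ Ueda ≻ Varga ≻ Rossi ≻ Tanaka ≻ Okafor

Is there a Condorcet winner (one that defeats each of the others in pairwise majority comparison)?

Head-to-head results (37 voters total):
Okafor vs Varga: Varga wins 21–16.
Okafor vs Rossi: Okafor wins 22–15.
Okafor vs Ueda: Ueda wins 31–6.
Okafor vs Quinn: Okafor wins 20–17.
Okafor vs Tanaka: Tanaka wins 23–14.
Varga vs Rossi: Varga wins 23–14.
Varga vs Ueda: Ueda wins 27–10.
Varga vs Quinn: Quinn wins 23–14.
Varga vs Tanaka: Tanaka wins 20–17.
Rossi vs Ueda: Ueda wins 23–14.
Rossi vs Quinn: Rossi wins 22–15.
Rossi vs Tanaka: Rossi wins 21–16.
Ueda vs Quinn: Ueda wins 22–15.
Ueda vs Tanaka: Ueda wins 25–12.
Quinn vs Tanaka: Quinn wins 21–16.
Ueda beats each rival — Okafor (31–6), Varga (27–10), Rossi (23–14), Quinn (22–15), Tanaka (25–12) — so Ueda is the Condorcet winner.

Yes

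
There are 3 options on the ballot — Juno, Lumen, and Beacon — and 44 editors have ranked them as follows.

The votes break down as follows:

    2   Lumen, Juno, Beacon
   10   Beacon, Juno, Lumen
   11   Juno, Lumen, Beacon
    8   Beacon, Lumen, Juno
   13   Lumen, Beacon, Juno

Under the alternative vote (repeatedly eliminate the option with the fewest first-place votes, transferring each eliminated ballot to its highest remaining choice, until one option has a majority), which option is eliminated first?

Round 1: Beacon 18, Lumen 15, Juno 11. Juno has the fewest and is eliminated.
Round 2: Lumen 26, Beacon 18. Lumen has a majority.

Juno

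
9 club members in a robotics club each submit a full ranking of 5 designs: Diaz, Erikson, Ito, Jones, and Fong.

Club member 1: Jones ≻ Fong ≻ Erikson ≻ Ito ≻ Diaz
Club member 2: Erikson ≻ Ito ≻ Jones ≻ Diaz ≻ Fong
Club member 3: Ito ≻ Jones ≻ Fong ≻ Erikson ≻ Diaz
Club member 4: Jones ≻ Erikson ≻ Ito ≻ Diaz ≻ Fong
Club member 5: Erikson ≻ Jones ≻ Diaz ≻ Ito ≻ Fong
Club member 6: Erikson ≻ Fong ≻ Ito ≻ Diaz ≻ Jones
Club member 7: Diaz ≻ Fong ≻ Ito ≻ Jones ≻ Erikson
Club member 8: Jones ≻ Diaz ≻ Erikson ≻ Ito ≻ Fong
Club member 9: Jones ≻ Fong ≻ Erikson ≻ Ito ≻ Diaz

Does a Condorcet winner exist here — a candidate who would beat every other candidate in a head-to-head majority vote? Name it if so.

Jones

Head-to-head results (9 voters total):
Diaz vs Erikson: Erikson wins 7–2.
Diaz vs Ito: Ito wins 6–3.
Diaz vs Jones: Jones wins 7–2.
Diaz vs Fong: Diaz wins 5–4.
Erikson vs Ito: Erikson wins 7–2.
Erikson vs Jones: Jones wins 6–3.
Erikson vs Fong: Erikson wins 5–4.
Ito vs Jones: Jones wins 5–4.
Ito vs Fong: Ito wins 5–4.
Jones vs Fong: Jones wins 7–2.
Jones beats each rival — Diaz (7–2), Erikson (6–3), Ito (5–4), Fong (7–2) — so Jones is the Condorcet winner.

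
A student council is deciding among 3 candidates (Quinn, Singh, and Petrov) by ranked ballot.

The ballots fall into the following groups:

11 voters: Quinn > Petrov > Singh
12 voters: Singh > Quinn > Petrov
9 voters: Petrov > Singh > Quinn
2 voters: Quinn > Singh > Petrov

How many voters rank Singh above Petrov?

14

Ballots ranking Singh above Petrov: 12+2 = 14.
Ballots ranking Petrov above Singh: 11+9 = 20.
So 14 of 34 voters prefer Singh to Petrov.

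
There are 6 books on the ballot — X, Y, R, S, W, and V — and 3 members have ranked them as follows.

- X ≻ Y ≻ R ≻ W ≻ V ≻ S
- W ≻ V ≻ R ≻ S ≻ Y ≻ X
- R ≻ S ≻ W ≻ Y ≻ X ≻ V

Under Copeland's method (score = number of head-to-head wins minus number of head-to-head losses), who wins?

Pairwise results:
  X vs Y: Y wins 2–1.
  X vs R: R wins 2–1.
  X vs S: S wins 2–1.
  X vs W: W wins 2–1.
  X vs V: X wins 2–1.
  Y vs R: R wins 2–1.
  Y vs S: S wins 2–1.
  Y vs W: W wins 2–1.
  Y vs V: Y wins 2–1.
  R vs S: R wins 3–0.
  R vs W: R wins 2–1.
  R vs V: R wins 2–1.
  S vs W: W wins 2–1.
  S vs V: V wins 2–1.
  W vs V: W wins 3–0.
Copeland scores (wins − losses):
  X: 1 − 4 = -3
  Y: 2 − 3 = -1
  R: 5 − 0 = 5
  S: 2 − 3 = -1
  W: 4 − 1 = 3
  V: 1 − 4 = -3
R has the best Copeland score.

R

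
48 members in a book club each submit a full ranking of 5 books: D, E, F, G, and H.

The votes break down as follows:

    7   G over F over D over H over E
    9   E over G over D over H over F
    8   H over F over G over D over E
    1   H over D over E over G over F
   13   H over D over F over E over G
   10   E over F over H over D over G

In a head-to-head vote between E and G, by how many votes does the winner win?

Ballots ranking E above G: 9+1+13+10 = 33.
Ballots ranking G above E: 7+8 = 15.
E wins 33–15, a margin of 18.

18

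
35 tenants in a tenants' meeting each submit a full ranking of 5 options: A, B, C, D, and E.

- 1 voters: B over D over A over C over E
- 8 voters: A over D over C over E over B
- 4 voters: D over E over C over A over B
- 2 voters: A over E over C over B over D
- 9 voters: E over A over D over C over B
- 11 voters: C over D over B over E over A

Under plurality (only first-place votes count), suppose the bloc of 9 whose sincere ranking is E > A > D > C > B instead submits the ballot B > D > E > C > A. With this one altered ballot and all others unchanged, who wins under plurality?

C

First-place totals with the altered ballot: A 10, B 10, C 11, D 4, E 0.
The winner is unchanged: still C.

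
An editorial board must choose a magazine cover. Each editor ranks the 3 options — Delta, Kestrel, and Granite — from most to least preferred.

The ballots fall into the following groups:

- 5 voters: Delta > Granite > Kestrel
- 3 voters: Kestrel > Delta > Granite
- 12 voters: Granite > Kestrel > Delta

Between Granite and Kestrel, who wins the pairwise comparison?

Granite

Ballots ranking Granite above Kestrel: 5+12 = 17.
Ballots ranking Kestrel above Granite: 3.
Granite wins the head-to-head, 17–3.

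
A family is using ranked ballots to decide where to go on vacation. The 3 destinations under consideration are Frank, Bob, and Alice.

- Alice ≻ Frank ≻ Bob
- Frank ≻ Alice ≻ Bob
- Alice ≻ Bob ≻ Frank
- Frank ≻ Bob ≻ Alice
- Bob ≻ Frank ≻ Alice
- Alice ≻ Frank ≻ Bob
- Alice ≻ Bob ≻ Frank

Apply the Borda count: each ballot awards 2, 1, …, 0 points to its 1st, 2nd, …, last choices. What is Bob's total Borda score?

5

Borda scores:
  Frank: 1 + 2 + 0 + 2 + 1 + 1 + 0 = 7
  Bob: 0 + 0 + 1 + 1 + 2 + 0 + 1 = 5
  Alice: 2 + 1 + 2 + 0 + 0 + 2 + 2 = 9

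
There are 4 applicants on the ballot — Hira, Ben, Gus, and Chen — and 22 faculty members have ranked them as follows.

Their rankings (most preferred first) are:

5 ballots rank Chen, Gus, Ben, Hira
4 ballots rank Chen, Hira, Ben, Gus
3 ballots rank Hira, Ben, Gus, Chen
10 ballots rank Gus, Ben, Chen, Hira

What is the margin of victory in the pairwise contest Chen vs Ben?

4

Ballots ranking Chen above Ben: 5+4 = 9.
Ballots ranking Ben above Chen: 3+10 = 13.
Ben wins 13–9, a margin of 4.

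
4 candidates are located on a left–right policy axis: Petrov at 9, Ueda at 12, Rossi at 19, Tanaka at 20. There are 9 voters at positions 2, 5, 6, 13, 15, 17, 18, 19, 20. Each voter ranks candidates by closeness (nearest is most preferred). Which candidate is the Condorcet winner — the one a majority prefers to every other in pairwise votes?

Ueda

With single-peaked preferences on a line, the Condorcet winner is the candidate closest to the median voter.
The median voter (position 15) is closest to Ueda at 12.
Check: Ueda vs Rossi — voters closer to Ueda: 5 of 9.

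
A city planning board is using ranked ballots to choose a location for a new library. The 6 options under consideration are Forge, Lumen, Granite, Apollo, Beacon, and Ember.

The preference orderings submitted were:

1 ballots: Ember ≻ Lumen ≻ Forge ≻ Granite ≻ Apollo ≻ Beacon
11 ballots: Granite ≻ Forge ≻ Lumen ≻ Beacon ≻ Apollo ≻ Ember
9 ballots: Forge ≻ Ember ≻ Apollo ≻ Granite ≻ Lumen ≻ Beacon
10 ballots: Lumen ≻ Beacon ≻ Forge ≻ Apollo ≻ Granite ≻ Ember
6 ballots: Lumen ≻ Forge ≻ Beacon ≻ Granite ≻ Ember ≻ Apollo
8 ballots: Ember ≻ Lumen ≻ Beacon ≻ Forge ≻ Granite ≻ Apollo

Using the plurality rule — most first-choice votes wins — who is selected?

Lumen

First-place vote totals:
  Forge: 9
  Lumen: 16
  Granite: 11
  Apollo: 0
  Beacon: 0
  Ember: 9
Lumen has the most first-place votes.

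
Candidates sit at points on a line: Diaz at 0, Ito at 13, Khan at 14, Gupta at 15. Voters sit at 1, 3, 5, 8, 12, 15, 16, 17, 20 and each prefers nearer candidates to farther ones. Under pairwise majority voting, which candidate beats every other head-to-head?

With single-peaked preferences on a line, the Condorcet winner is the candidate closest to the median voter.
The median voter (position 12) is closest to Ito at 13.
Check: Ito vs Diaz — voters closer to Ito: 6 of 9.

Ito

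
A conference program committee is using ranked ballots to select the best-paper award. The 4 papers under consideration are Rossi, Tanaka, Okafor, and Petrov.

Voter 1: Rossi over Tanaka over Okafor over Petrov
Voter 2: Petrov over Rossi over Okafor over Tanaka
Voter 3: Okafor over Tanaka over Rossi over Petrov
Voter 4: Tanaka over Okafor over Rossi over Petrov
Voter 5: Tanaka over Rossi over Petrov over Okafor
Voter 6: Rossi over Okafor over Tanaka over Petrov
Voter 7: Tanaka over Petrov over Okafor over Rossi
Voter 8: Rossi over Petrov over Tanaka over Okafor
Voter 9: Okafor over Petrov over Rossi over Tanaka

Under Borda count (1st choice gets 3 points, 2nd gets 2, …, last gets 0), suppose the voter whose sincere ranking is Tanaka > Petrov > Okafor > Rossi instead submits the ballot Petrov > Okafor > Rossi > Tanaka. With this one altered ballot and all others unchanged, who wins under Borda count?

Rossi

Borda totals with the altered ballot: Rossi 17, Tanaka 12, Okafor 14, Petrov 11.
The winner is unchanged: still Rossi.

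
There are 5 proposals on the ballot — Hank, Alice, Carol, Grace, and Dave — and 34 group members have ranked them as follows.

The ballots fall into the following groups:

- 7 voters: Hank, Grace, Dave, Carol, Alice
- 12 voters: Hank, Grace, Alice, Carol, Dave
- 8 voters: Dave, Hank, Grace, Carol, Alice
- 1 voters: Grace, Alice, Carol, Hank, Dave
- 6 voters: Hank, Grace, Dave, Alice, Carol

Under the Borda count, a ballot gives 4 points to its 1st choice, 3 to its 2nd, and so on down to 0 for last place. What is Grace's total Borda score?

95

Borda scores:
  Hank: 7·4 + 12·4 + 8·3 + 1 + 6·4 = 125
  Alice: 7·0 + 12·2 + 8·0 + 3 + 6·1 = 33
  Carol: 7·1 + 12·1 + 8·1 + 2 + 6·0 = 29
  Grace: 7·3 + 12·3 + 8·2 + 4 + 6·3 = 95
  Dave: 7·2 + 12·0 + 8·4 + 0 + 6·2 = 58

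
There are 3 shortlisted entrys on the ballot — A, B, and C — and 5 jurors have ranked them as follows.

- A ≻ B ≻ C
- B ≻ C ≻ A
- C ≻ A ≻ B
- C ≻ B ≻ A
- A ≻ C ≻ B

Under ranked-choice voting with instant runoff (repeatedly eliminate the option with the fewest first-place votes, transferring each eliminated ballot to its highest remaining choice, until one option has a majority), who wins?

C

Round 1: A 2, C 2, B 1. B has the fewest and is eliminated.
Round 2: C 3, A 2. C has a majority.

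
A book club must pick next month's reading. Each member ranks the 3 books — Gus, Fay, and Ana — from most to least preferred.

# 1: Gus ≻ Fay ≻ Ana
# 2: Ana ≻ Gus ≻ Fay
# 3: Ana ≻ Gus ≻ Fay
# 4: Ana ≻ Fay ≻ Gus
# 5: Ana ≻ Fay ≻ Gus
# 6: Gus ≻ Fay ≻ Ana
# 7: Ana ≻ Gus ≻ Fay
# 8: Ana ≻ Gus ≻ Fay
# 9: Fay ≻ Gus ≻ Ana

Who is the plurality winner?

First-place vote totals:
  Gus: 2
  Fay: 1
  Ana: 6
Ana has the most first-place votes.

Ana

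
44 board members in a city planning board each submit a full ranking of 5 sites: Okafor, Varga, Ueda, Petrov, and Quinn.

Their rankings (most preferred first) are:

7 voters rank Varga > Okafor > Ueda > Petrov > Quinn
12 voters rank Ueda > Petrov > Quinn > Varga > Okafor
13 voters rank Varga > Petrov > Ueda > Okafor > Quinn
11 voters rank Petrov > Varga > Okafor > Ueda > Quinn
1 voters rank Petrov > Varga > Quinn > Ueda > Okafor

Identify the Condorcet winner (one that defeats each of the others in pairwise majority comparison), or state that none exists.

Head-to-head results (44 voters total):
Okafor vs Varga: Varga wins 44–0.
Okafor vs Ueda: Ueda wins 26–18.
Okafor vs Petrov: Petrov wins 37–7.
Okafor vs Quinn: Okafor wins 31–13.
Varga vs Ueda: Varga wins 32–12.
Varga vs Petrov: Petrov wins 24–20.
Varga vs Quinn: Varga wins 32–12.
Ueda vs Petrov: Petrov wins 25–19.
Ueda vs Quinn: Ueda wins 43–1.
Petrov vs Quinn: Petrov wins 44–0.
Petrov beats each rival — Okafor (37–7), Varga (24–20), Ueda (25–19), Quinn (44–0) — so Petrov is the Condorcet winner.

Petrov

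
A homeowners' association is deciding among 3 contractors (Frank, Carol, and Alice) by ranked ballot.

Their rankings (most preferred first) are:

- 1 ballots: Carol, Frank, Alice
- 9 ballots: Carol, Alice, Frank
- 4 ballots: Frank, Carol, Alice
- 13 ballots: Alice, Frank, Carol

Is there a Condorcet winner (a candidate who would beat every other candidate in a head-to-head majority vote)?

Head-to-head results (27 voters total):
Frank vs Carol: Frank wins 17–10.
Frank vs Alice: Alice wins 22–5.
Carol vs Alice: Carol wins 14–13.
No candidate beats all others: Frank beats Carol beats Alice beats Frank, a majority cycle.

No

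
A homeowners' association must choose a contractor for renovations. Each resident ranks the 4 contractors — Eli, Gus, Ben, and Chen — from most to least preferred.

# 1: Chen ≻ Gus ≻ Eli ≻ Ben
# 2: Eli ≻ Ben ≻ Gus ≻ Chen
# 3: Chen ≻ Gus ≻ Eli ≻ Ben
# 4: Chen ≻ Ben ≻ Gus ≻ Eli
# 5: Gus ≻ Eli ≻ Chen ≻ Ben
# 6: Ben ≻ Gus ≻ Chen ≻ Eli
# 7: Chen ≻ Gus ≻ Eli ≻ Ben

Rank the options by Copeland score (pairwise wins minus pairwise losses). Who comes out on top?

Pairwise results:
  Eli vs Gus: Gus wins 6–1.
  Eli vs Ben: Eli wins 5–2.
  Eli vs Chen: Chen wins 5–2.
  Gus vs Ben: Gus wins 4–3.
  Gus vs Chen: Chen wins 4–3.
  Ben vs Chen: Chen wins 5–2.
Copeland scores (wins − losses):
  Eli: 1 − 2 = -1
  Gus: 2 − 1 = 1
  Ben: 0 − 3 = -3
  Chen: 3 − 0 = 3
Chen has the best Copeland score.

Chen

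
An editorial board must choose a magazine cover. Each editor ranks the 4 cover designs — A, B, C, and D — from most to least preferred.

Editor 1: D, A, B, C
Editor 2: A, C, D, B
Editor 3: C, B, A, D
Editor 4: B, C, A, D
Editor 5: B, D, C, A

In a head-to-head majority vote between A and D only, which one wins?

A

Ballots ranking A above D: 3.
Ballots ranking D above A: 2.
A wins the head-to-head, 3–2.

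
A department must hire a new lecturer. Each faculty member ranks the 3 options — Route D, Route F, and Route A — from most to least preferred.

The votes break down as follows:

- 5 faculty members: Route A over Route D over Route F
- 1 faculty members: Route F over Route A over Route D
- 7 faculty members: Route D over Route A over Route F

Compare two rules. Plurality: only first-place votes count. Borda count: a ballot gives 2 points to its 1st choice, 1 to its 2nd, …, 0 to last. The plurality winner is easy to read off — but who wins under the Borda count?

Route D

Plurality first-place counts: Route D 7, Route F 1, Route A 5 → Route D.
Borda totals: Route D 19, Route F 2, Route A 18 → Route D.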